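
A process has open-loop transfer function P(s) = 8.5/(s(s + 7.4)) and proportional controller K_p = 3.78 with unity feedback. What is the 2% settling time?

From 1 + K_pP(s) = 0: s² + 7.4s + 32.13 = 0 ⇒ ω_n = 5.668, ζ = 0.6527.
2% settling time T_s ≈ 4/(ζω_n) = 4/3.7 = 1.08 s.

T_s ≈ 1.08 s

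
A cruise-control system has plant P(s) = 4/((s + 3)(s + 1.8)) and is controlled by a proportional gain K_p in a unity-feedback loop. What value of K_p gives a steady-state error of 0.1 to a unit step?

Steady-state error for a unit step on this type-0 loop is 1/(1 + K_p·P(0)).
P(0) = 0.7407. Require 1/(1 + K_p·0.7407) = 0.1, so 1 + 0.7407·K_p = 10.
K_p = (10 − 1)/0.7407 = 12.2.

K_p = 12.2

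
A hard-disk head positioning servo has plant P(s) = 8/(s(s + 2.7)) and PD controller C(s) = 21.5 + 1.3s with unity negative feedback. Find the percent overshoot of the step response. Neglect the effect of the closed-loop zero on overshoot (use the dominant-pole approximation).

16.3%

Forward path: (21.5 + 1.3s)·8/(s(s+2.7)). The closed-loop characteristic equation is s² + (2.7 + 8·1.3)s + 8·21.5 = 0.
That is s² + 13.1s + 172 = 0, so ω_n = 13.11 rad/s and ζ = 13.1/(2·13.11) = 0.4994.
%OS = 100·exp(−πζ/√(1−ζ²)) = 16.3%.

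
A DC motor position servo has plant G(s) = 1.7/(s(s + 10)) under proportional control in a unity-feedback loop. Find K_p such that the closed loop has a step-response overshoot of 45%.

K_p = 242

From %OS = 100·exp(−πζ/√(1−ζ²)) = 45%, ζ = −ln(0.45)/√(π²+ln²(0.45)) = 0.2463.
Characteristic equation s² + 10s + 1.7K_p = 0 gives ζ = 10/(2√(1.7K_p)).
Setting ζ = 0.2463: √(1.7K_p) = 10/(2·0.2463) = 20.3, so K_p = 412/1.7 = 242.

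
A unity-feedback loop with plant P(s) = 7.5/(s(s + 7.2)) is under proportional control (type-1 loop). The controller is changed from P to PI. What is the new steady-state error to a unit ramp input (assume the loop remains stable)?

0

The integrator raises the loop to type 2, so K_v → ∞ and e_ss to a ramp is zero.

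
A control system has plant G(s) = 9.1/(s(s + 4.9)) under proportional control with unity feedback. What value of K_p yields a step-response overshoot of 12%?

From %OS = 100·exp(−πζ/√(1−ζ²)) = 12%, ζ = −ln(0.12)/√(π²+ln²(0.12)) = 0.5594.
Characteristic equation s² + 4.9s + 9.1K_p = 0 gives ζ = 4.9/(2√(9.1K_p)).
Setting ζ = 0.5594: √(9.1K_p) = 4.9/(2·0.5594) = 4.38, so K_p = 19.18/9.1 = 2.11.

K_p = 2.11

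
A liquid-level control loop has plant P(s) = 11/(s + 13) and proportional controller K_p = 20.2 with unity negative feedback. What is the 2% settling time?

T_s ≈ 0.017 s

Closed-loop transfer function: T(s) = K_p·P(s)/(1 + K_p·P(s)) = 222.2/(s + 13 + 222.2) = 222.2/(s + 235.2).
Time constant τ = 1/235.2 = 0.004252 s, so the 2% settling time is about 4τ = 0.017 s.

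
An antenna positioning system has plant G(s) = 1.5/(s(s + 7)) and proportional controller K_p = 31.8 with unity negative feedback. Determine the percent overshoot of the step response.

15.8%

The closed-loop denominator s² + 7s + 47.7 gives ω_n = √47.7 = 6.907 and ζ = 7/(2ω_n) = 0.5068.
%OS = 100·exp(−πζ/√(1−ζ²)) = 100·exp(−π·0.5068/√0.7432) = 15.8%.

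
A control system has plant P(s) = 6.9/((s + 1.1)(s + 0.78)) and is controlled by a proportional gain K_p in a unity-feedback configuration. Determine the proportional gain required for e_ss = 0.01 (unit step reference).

Steady-state error for a unit step on this type-0 loop is 1/(1 + K_p·P(0)).
P(0) = 8.042. Require 1/(1 + K_p·8.042) = 0.01, so 1 + 8.042·K_p = 100.
K_p = (100 − 1)/8.042 = 12.3.

K_p = 12.3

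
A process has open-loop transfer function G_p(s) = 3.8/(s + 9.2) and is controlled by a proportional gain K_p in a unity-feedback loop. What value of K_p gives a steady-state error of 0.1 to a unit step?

For a type-0 loop with proportional control, e_ss = 1/(1 + K_p·G_p(0)).
G_p(0) = 0.413. Require 1/(1 + K_p·0.413) = 0.1, so 1 + 0.413·K_p = 10.
K_p = (10 − 1)/0.413 = 21.8.

K_p = 21.8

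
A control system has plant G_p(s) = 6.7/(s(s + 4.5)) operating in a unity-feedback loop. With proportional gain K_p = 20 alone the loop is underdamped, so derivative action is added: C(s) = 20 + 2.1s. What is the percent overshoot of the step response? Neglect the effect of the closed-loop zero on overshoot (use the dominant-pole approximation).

Forward path: (20 + 2.1s)·6.7/(s(s+4.5)). The closed-loop characteristic equation is s² + (4.5 + 6.7·2.1)s + 6.7·20 = 0.
That is s² + 18.57s + 134 = 0, so ω_n = 11.58 rad/s and ζ = 18.57/(2·11.58) = 0.8021.
%OS = 100·exp(−πζ/√(1−ζ²)) = 1.47%.

1.47%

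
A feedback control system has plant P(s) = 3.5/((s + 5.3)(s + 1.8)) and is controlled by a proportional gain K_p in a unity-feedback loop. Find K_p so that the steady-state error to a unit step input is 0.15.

K_p = 15.4

The loop is type 0, so e_ss(step) = 1/(1 + K_pos) with K_pos = K_p·P(0).
P(0) = 0.3669. Require 1/(1 + K_p·0.3669) = 0.15, so 1 + 0.3669·K_p = 6.667.
K_p = (6.667 − 1)/0.3669 = 15.4.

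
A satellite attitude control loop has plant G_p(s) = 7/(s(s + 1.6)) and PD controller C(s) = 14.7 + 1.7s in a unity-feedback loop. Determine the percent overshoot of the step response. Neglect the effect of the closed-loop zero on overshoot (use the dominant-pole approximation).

Forward path: (14.7 + 1.7s)·7/(s(s+1.6)). The closed-loop characteristic equation is s² + (1.6 + 7·1.7)s + 7·14.7 = 0.
That is s² + 13.5s + 102.9 = 0, so ω_n = 10.14 rad/s and ζ = 13.5/(2·10.14) = 0.6654.
%OS = 100·exp(−πζ/√(1−ζ²)) = 6.08%.

6.08%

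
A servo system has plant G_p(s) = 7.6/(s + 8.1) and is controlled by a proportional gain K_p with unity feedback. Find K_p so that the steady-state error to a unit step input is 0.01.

The loop is type 0, so e_ss(step) = 1/(1 + K_pos) with K_pos = K_p·G_p(0).
G_p(0) = 0.9383. Require 1/(1 + K_p·0.9383) = 0.01, so 1 + 0.9383·K_p = 100.
K_p = (100 − 1)/0.9383 = 106.

K_p = 106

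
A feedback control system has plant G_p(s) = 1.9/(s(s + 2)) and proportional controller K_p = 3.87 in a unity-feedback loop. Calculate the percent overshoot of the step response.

28.8%

From 1 + K_pG_p(s) = 0: s² + 2s + 7.353 = 0 ⇒ ω_n = 2.712, ζ = 0.3688.
%OS = 100·exp(−πζ/√(1−ζ²)) = 100·exp(−π·0.3688/√0.864) = 28.8%.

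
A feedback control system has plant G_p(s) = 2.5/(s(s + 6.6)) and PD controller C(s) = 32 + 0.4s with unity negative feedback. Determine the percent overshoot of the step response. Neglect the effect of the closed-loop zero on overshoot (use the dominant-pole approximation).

22.9%

Forward path: (32 + 0.4s)·2.5/(s(s+6.6)). The closed-loop characteristic equation is s² + (6.6 + 2.5·0.4)s + 2.5·32 = 0.
That is s² + 7.6s + 80 = 0, so ω_n = 8.944 rad/s and ζ = 7.6/(2·8.944) = 0.4249.
%OS = 100·exp(−πζ/√(1−ζ²)) = 22.9%.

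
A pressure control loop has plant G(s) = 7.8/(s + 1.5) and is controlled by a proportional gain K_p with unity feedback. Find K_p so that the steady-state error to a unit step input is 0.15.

The loop is type 0, so e_ss(step) = 1/(1 + K_pos) with K_pos = K_p·G(0).
G(0) = 5.2. Require 1/(1 + K_p·5.2) = 0.15, so 1 + 5.2·K_p = 6.667.
K_p = (6.667 − 1)/5.2 = 1.09.

K_p = 1.09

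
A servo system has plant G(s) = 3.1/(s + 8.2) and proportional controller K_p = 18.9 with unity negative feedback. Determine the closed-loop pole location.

s = -66.79

Closed-loop transfer function: T(s) = K_p·G(s)/(1 + K_p·G(s)) = 58.59/(s + 8.2 + 58.59) = 58.59/(s + 66.79).
The closed-loop pole is at s = −66.79.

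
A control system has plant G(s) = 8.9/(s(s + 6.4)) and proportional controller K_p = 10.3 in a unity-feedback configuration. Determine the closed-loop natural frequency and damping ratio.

ω_n = 9.57 rad/s, ζ = 0.334

1 + K_p·G(s) = 0 gives s² + 6.4s + 91.67 = 0.
Matching s² + 2ζω_n s + ω_n²: ω_n = √91.67 = 9.574 rad/s and 2ζω_n = 6.4, so ζ = 6.4/(2·9.574) = 0.334.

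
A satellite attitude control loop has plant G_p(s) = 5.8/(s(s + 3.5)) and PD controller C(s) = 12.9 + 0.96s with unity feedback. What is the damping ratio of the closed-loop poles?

Forward path: (12.9 + 0.96s)·5.8/(s(s+3.5)). The closed-loop characteristic equation is s² + (3.5 + 5.8·0.96)s + 5.8·12.9 = 0.
That is s² + 9.068s + 74.82 = 0, so ω_n = 8.65 rad/s and ζ = 9.068/(2·8.65) = 0.5242.

ζ = 0.524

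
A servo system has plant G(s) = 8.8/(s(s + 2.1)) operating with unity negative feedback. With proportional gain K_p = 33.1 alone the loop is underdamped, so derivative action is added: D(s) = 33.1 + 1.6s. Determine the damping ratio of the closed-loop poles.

Forward path: (33.1 + 1.6s)·8.8/(s(s+2.1)). The closed-loop characteristic equation is s² + (2.1 + 8.8·1.6)s + 8.8·33.1 = 0.
That is s² + 16.18s + 291.3 = 0, so ω_n = 17.07 rad/s and ζ = 16.18/(2·17.07) = 0.474.

ζ = 0.474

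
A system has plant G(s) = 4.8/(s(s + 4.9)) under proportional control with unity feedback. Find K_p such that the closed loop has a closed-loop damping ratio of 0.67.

Closed-loop characteristic equation: s² + 4.9s + K_p·4.8 = 0.
So ω_n = √(4.8K_p) and 2ζω_n = 4.9, giving ζ = 4.9/(2√(4.8K_p)).
Setting ζ = 0.67: √(4.8K_p) = 4.9/(2·0.67) = 3.657, so K_p = 13.37/4.8 = 2.79.

K_p = 2.79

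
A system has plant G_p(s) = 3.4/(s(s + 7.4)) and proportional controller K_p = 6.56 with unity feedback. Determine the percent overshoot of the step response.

The closed-loop denominator s² + 7.4s + 22.3 gives ω_n = √22.3 = 4.723 and ζ = 7.4/(2ω_n) = 0.7834.
%OS = 100·exp(−πζ/√(1−ζ²)) = 100·exp(−π·0.7834/√0.3862) = 1.91%.

1.91%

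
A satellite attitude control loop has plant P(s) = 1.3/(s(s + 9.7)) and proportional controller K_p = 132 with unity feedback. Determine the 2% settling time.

Closed-loop characteristic equation: s² + 9.7s + 171.6 = 0, so ω_n = 13.1 rad/s and ζ = 9.7/(2·13.1) = 0.3702.
2% settling time T_s ≈ 4/(ζω_n) = 4/4.85 = 0.825 s.

T_s ≈ 0.825 s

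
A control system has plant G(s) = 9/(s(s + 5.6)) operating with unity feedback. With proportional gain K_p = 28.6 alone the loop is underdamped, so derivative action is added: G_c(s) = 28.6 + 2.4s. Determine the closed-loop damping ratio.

Forward path: (28.6 + 2.4s)·9/(s(s+5.6)). The closed-loop characteristic equation is s² + (5.6 + 9·2.4)s + 9·28.6 = 0.
That is s² + 27.2s + 257.4 = 0, so ω_n = 16.04 rad/s and ζ = 27.2/(2·16.04) = 0.8477.

ζ = 0.848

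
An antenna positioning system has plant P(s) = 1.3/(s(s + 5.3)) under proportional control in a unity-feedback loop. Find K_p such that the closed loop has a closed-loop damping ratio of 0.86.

Closed-loop characteristic equation: s² + 5.3s + K_p·1.3 = 0.
So ω_n = √(1.3K_p) and 2ζω_n = 5.3, giving ζ = 5.3/(2√(1.3K_p)).
Setting ζ = 0.86: √(1.3K_p) = 5.3/(2·0.86) = 3.081, so K_p = 9.495/1.3 = 7.3.

K_p = 7.3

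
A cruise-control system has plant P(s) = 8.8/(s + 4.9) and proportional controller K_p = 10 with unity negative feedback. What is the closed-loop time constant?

τ = 0.0108 s

Closed-loop transfer function: T(s) = K_p·P(s)/(1 + K_p·P(s)) = 88/(s + 4.9 + 88) = 88/(s + 92.9).
Time constant τ = 1/92.9 = 0.0108 s.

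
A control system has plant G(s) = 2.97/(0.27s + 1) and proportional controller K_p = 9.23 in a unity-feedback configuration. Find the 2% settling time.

Closed loop: T(s) = K_p·G/(1+K_p·G) = 27.41/(0.27s + 1 + 27.41), with pole at s = −(1 + 27.41)/0.27 = −105.2.
τ = 1/105.2 = 0.009503 s, so 2% settling time ≈ 4τ = 0.038 s.

T_s ≈ 0.038 s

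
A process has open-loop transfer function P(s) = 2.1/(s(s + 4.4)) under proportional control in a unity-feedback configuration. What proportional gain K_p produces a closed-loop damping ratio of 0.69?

K_p = 4.84

Closed-loop characteristic equation: s² + 4.4s + K_p·2.1 = 0.
So ω_n = √(2.1K_p) and 2ζω_n = 4.4, giving ζ = 4.4/(2√(2.1K_p)).
Setting ζ = 0.69: √(2.1K_p) = 4.4/(2·0.69) = 3.188, so K_p = 10.17/2.1 = 4.84.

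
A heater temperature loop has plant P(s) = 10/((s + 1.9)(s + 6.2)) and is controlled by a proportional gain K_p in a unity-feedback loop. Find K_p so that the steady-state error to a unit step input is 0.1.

K_p = 10.6

The loop is type 0, so e_ss(step) = 1/(1 + K_pos) with K_pos = K_p·P(0).
P(0) = 0.8489. Require 1/(1 + K_p·0.8489) = 0.1, so 1 + 0.8489·K_p = 10.
K_p = (10 − 1)/0.8489 = 10.6.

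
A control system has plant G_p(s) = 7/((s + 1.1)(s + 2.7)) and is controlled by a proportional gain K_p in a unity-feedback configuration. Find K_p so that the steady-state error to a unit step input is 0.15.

K_p = 2.4

For a type-0 loop with proportional control, e_ss = 1/(1 + K_p·G_p(0)).
G_p(0) = 2.357. Require 1/(1 + K_p·2.357) = 0.15, so 1 + 2.357·K_p = 6.667.
K_p = (6.667 − 1)/2.357 = 2.4.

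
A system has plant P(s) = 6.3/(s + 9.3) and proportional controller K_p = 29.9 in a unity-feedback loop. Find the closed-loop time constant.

τ = 0.00506 s

Closed-loop transfer function: T(s) = K_p·P(s)/(1 + K_p·P(s)) = 188.4/(s + 9.3 + 188.4) = 188.4/(s + 197.7).
Time constant τ = 1/197.7 = 0.00506 s.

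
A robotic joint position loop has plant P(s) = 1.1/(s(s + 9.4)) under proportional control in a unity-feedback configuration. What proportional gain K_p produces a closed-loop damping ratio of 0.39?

K_p = 132

Closed-loop characteristic equation: s² + 9.4s + K_p·1.1 = 0.
So ω_n = √(1.1K_p) and 2ζω_n = 9.4, giving ζ = 9.4/(2√(1.1K_p)).
Setting ζ = 0.39: √(1.1K_p) = 9.4/(2·0.39) = 12.05, so K_p = 145.2/1.1 = 132.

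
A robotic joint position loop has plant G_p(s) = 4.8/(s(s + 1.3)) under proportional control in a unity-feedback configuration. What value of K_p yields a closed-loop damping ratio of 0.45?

Closed-loop characteristic equation: s² + 1.3s + K_p·4.8 = 0.
So ω_n = √(4.8K_p) and 2ζω_n = 1.3, giving ζ = 1.3/(2√(4.8K_p)).
Setting ζ = 0.45: √(4.8K_p) = 1.3/(2·0.45) = 1.444, so K_p = 2.086/4.8 = 0.435.

K_p = 0.435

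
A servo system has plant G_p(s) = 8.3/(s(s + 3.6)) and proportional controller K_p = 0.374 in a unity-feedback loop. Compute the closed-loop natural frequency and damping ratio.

ω_n = 1.76 rad/s, ζ = 1.02

The closed-loop denominator is s(s+3.6) + 0.374·8.3 = s² + 3.6s + 3.104.
Matching s² + 2ζω_n s + ω_n²: ω_n = √3.104 = 1.762 rad/s and 2ζω_n = 3.6, so ζ = 3.6/(2·1.762) = 1.02.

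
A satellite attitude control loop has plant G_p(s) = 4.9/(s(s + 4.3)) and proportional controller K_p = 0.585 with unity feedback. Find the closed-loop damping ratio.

ζ = 1.27

The closed-loop denominator is s(s+4.3) + 0.585·4.9 = s² + 4.3s + 2.866.
So ω_n² = 2.866 ⇒ ω_n = 1.693 rad/s, and ζ = 4.3/(2ω_n) = 1.27.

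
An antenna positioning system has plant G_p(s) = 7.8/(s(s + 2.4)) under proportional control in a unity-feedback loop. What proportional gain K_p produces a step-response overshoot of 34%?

From %OS = 100·exp(−πζ/√(1−ζ²)) = 34%, ζ = −ln(0.34)/√(π²+ln²(0.34)) = 0.3248.
Characteristic equation s² + 2.4s + 7.8K_p = 0 gives ζ = 2.4/(2√(7.8K_p)).
Setting ζ = 0.3248: √(7.8K_p) = 2.4/(2·0.3248) = 3.695, so K_p = 13.65/7.8 = 1.75.

K_p = 1.75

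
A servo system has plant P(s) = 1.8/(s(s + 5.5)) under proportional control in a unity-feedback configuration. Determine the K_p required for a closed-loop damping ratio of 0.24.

Closed-loop characteristic equation: s² + 5.5s + K_p·1.8 = 0.
So ω_n = √(1.8K_p) and 2ζω_n = 5.5, giving ζ = 5.5/(2√(1.8K_p)).
Setting ζ = 0.24: √(1.8K_p) = 5.5/(2·0.24) = 11.46, so K_p = 131.3/1.8 = 72.9.

K_p = 72.9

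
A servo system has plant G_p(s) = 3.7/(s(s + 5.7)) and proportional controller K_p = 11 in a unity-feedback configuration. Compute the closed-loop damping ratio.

ζ = 0.447

With unity feedback the closed-loop characteristic equation is s² + 5.7s + 11·3.7 = s² + 5.7s + 40.7 = 0.
So ω_n² = 40.7 ⇒ ω_n = 6.38 rad/s, and ζ = 5.7/(2ω_n) = 0.447.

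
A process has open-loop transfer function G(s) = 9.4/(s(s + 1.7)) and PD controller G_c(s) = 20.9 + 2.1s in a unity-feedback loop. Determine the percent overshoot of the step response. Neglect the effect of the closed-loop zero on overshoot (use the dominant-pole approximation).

Forward path: (20.9 + 2.1s)·9.4/(s(s+1.7)). The closed-loop characteristic equation is s² + (1.7 + 9.4·2.1)s + 9.4·20.9 = 0.
That is s² + 21.44s + 196.5 = 0, so ω_n = 14.02 rad/s and ζ = 21.44/(2·14.02) = 0.7648.
%OS = 100·exp(−πζ/√(1−ζ²)) = 2.4%.

2.4%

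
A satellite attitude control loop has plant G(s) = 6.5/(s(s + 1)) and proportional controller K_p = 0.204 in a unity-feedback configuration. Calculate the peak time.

From 1 + K_pG(s) = 0: s² + 1s + 1.326 = 0 ⇒ ω_n = 1.152, ζ = 0.4342.
Damped frequency ω_d = ω_n√(1−ζ²) = 1.037 rad/s, so peak time T_p = π/ω_d = 3.03 s.

T_p = 3.03 s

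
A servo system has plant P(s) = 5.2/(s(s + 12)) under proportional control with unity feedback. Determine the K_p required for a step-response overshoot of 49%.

From %OS = 100·exp(−πζ/√(1−ζ²)) = 49%, ζ = −ln(0.49)/√(π²+ln²(0.49)) = 0.2214.
Characteristic equation s² + 12s + 5.2K_p = 0 gives ζ = 12/(2√(5.2K_p)).
Setting ζ = 0.2214: √(5.2K_p) = 12/(2·0.2214) = 27.1, so K_p = 734.2/5.2 = 141.

K_p = 141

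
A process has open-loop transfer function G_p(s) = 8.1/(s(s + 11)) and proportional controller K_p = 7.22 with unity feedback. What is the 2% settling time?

The closed-loop denominator s² + 11s + 58.48 gives ω_n = √58.48 = 7.647 and ζ = 11/(2ω_n) = 0.7192.
2% settling time T_s ≈ 4/(ζω_n) = 4/5.5 = 0.727 s.

T_s ≈ 0.727 s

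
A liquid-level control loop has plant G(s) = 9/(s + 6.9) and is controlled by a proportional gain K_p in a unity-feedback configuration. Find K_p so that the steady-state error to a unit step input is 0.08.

Steady-state error for a unit step on this type-0 loop is 1/(1 + K_p·G(0)).
G(0) = 1.304. Require 1/(1 + K_p·1.304) = 0.08, so 1 + 1.304·K_p = 12.5.
K_p = (12.5 − 1)/1.304 = 8.82.

K_p = 8.82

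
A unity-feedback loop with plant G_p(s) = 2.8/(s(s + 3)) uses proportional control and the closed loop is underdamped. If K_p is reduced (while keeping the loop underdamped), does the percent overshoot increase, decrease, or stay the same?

ζ = 3/(2√(2.8K_p)) rises as K_p falls; higher damping means less overshoot.

decrease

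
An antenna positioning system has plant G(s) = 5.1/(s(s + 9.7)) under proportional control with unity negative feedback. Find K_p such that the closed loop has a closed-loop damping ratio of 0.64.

Closed-loop characteristic equation: s² + 9.7s + K_p·5.1 = 0.
So ω_n = √(5.1K_p) and 2ζω_n = 9.7, giving ζ = 9.7/(2√(5.1K_p)).
Setting ζ = 0.64: √(5.1K_p) = 9.7/(2·0.64) = 7.578, so K_p = 57.43/5.1 = 11.3.

K_p = 11.3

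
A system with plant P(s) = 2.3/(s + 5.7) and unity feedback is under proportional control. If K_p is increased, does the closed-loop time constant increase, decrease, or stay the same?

decrease

Closed-loop pole is at s = −(5.7+K_p·2.3); larger K_p moves it further left, so τ = 1/(5.7+K_p·2.3) decreases.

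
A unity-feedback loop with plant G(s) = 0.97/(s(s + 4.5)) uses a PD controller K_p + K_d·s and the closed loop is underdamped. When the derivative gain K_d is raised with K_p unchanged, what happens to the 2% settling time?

Characteristic equation s² + (4.5 + 0.97K_d)s + 0.97K_p = 0: raising K_d increases ζω_n = (4.5+0.97K_d)/2 while the loop stays underdamped, so T_s ≈ 4/(ζω_n) decreases.

decrease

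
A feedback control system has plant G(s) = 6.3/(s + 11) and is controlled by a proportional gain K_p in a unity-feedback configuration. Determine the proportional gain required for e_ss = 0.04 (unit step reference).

The loop is type 0, so e_ss(step) = 1/(1 + K_pos) with K_pos = K_p·G(0).
G(0) = 0.5727. Require 1/(1 + K_p·0.5727) = 0.04, so 1 + 0.5727·K_p = 25.
K_p = (25 − 1)/0.5727 = 41.9.

K_p = 41.9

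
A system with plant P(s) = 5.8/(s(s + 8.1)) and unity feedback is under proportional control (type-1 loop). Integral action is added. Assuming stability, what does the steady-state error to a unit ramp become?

The integrator raises the loop to type 2, so K_v → ∞ and e_ss to a ramp is zero.

0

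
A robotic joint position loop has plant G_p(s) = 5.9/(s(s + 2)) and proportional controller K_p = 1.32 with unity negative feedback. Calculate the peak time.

T_p = 1.21 s

The closed-loop denominator s² + 2s + 7.788 gives ω_n = √7.788 = 2.791 and ζ = 2/(2ω_n) = 0.3583.
Damped frequency ω_d = ω_n√(1−ζ²) = 2.605 rad/s, so peak time T_p = π/ω_d = 1.21 s.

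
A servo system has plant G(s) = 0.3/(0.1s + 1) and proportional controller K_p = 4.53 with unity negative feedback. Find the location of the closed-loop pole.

Closed loop: T(s) = K_p·G/(1+K_p·G) = 1.359/(0.1s + 1 + 1.359), with pole at s = −(1 + 1.359)/0.1 = −23.59.

s = -23.59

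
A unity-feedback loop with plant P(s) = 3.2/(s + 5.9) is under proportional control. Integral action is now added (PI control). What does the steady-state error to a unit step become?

0

Adding integral action puts a pole at s = 0 in the forward path, raising the system type to 1; a type-1 loop has zero steady-state error to a step.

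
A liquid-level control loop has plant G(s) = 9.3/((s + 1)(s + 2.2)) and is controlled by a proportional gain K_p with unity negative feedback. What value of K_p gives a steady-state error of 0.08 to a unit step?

The loop is type 0, so e_ss(step) = 1/(1 + K_pos) with K_pos = K_p·G(0).
G(0) = 4.227. Require 1/(1 + K_p·4.227) = 0.08, so 1 + 4.227·K_p = 12.5.
K_p = (12.5 − 1)/4.227 = 2.72.

K_p = 2.72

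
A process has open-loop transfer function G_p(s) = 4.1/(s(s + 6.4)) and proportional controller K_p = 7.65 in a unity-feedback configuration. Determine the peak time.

The closed-loop denominator s² + 6.4s + 31.36 gives ω_n = √31.36 = 5.6 and ζ = 6.4/(2ω_n) = 0.5714.
Damped frequency ω_d = ω_n√(1−ζ²) = 4.596 rad/s, so peak time T_p = π/ω_d = 0.684 s.

T_p = 0.684 s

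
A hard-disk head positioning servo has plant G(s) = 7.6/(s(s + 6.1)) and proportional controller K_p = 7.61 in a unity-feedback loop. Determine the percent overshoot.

From 1 + K_pG(s) = 0: s² + 6.1s + 57.84 = 0 ⇒ ω_n = 7.605, ζ = 0.4011.
%OS = 100·exp(−πζ/√(1−ζ²)) = 100·exp(−π·0.4011/√0.8392) = 25.3%.

25.3%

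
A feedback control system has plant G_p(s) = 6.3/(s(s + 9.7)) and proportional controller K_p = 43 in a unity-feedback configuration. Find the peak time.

T_p = 0.2 s

Closed-loop characteristic equation: s² + 9.7s + 270.9 = 0, so ω_n = 16.46 rad/s and ζ = 9.7/(2·16.46) = 0.2947.
Damped frequency ω_d = ω_n√(1−ζ²) = 15.73 rad/s, so peak time T_p = π/ω_d = 0.2 s.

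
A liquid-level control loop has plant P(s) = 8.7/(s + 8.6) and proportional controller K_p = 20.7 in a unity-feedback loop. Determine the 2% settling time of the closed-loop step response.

Closed-loop transfer function: T(s) = K_p·P(s)/(1 + K_p·P(s)) = 180.1/(s + 8.6 + 180.1) = 180.1/(s + 188.7).
Time constant τ = 1/188.7 = 0.0053 s, so the 2% settling time is about 4τ = 0.0212 s.

T_s ≈ 0.0212 s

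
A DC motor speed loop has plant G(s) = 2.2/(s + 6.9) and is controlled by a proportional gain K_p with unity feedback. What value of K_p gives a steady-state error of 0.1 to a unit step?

K_p = 28.2

The loop is type 0, so e_ss(step) = 1/(1 + K_pos) with K_pos = K_p·G(0).
G(0) = 0.3188. Require 1/(1 + K_p·0.3188) = 0.1, so 1 + 0.3188·K_p = 10.
K_p = (10 − 1)/0.3188 = 28.2.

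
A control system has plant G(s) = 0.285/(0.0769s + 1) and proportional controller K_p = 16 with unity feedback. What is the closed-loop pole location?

s = -72.3

Closed loop: T(s) = K_p·G/(1+K_p·G) = 4.56/(0.0769s + 1 + 4.56), with pole at s = −(1 + 4.56)/0.0769 = −72.3.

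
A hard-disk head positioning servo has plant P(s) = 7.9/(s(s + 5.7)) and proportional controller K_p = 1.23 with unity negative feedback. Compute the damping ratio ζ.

ζ = 0.914

1 + K_p·P(s) = 0 gives s² + 5.7s + 9.717 = 0.
So ω_n² = 9.717 ⇒ ω_n = 3.117 rad/s, and ζ = 5.7/(2ω_n) = 0.914.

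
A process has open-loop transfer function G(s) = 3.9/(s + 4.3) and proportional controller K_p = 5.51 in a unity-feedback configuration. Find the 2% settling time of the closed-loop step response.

T_s ≈ 0.155 s

Closed-loop transfer function: T(s) = K_p·G(s)/(1 + K_p·G(s)) = 21.49/(s + 4.3 + 21.49) = 21.49/(s + 25.79).
Time constant τ = 1/25.79 = 0.03878 s, so the 2% settling time is about 4τ = 0.155 s.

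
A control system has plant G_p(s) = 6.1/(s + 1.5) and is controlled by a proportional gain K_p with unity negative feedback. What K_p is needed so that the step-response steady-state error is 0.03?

K_p = 7.95

For a type-0 loop with proportional control, e_ss = 1/(1 + K_p·G_p(0)).
G_p(0) = 4.067. Require 1/(1 + K_p·4.067) = 0.03, so 1 + 4.067·K_p = 33.33.
K_p = (33.33 − 1)/4.067 = 7.95.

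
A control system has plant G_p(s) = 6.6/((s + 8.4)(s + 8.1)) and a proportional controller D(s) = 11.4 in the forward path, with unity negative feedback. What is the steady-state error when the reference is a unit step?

The loop is type 0. Static position error constant K_pos = D(0)·G_p(0) = 11.4·0.097 = 1.106.
Steady-state error to a unit step: e_ss = 1/(1+K_pos) = 1/2.106 = 0.475.

0.475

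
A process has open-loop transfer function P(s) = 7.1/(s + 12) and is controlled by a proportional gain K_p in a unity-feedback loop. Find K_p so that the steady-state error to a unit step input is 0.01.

K_p = 167

Steady-state error for a unit step on this type-0 loop is 1/(1 + K_p·P(0)).
P(0) = 0.5917. Require 1/(1 + K_p·0.5917) = 0.01, so 1 + 0.5917·K_p = 100.
K_p = (100 − 1)/0.5917 = 167.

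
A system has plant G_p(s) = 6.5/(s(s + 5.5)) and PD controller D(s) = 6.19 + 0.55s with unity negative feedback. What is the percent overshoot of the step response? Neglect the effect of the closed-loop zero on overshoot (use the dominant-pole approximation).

Forward path: (6.19 + 0.55s)·6.5/(s(s+5.5)). The closed-loop characteristic equation is s² + (5.5 + 6.5·0.55)s + 6.5·6.19 = 0.
That is s² + 9.075s + 40.23 = 0, so ω_n = 6.343 rad/s and ζ = 9.075/(2·6.343) = 0.7153.
%OS = 100·exp(−πζ/√(1−ζ²)) = 4.01%.

4.01%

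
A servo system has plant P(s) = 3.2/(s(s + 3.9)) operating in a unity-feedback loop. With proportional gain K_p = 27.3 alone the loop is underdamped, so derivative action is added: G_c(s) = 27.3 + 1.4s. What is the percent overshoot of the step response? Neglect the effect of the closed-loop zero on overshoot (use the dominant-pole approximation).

20.7%

Forward path: (27.3 + 1.4s)·3.2/(s(s+3.9)). The closed-loop characteristic equation is s² + (3.9 + 3.2·1.4)s + 3.2·27.3 = 0.
That is s² + 8.38s + 87.36 = 0, so ω_n = 9.347 rad/s and ζ = 8.38/(2·9.347) = 0.4483.
%OS = 100·exp(−πζ/√(1−ζ²)) = 20.7%.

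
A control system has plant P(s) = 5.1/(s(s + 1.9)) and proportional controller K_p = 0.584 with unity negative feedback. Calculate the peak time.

T_p = 2.18 s

The closed-loop denominator s² + 1.9s + 2.978 gives ω_n = √2.978 = 1.726 and ζ = 1.9/(2ω_n) = 0.5505.
Damped frequency ω_d = ω_n√(1−ζ²) = 1.441 rad/s, so peak time T_p = π/ω_d = 2.18 s.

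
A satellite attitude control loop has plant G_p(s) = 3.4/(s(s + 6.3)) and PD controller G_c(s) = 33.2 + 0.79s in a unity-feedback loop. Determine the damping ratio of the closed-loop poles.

ζ = 0.423

Forward path: (33.2 + 0.79s)·3.4/(s(s+6.3)). The closed-loop characteristic equation is s² + (6.3 + 3.4·0.79)s + 3.4·33.2 = 0.
That is s² + 8.986s + 112.9 = 0, so ω_n = 10.62 rad/s and ζ = 8.986/(2·10.62) = 0.4229.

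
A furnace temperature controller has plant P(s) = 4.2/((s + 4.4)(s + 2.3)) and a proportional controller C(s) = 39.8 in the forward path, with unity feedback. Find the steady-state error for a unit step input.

The loop is type 0. Static position error constant K_pos = C(0)·P(0) = 39.8·0.415 = 16.52.
Steady-state error to a unit step: e_ss = 1/(1+K_pos) = 1/17.52 = 0.0571.

0.0571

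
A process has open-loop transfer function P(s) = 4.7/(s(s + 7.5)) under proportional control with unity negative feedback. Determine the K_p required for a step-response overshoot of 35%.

K_p = 29.8

From %OS = 100·exp(−πζ/√(1−ζ²)) = 35%, ζ = −ln(0.35)/√(π²+ln²(0.35)) = 0.3169.
Characteristic equation s² + 7.5s + 4.7K_p = 0 gives ζ = 7.5/(2√(4.7K_p)).
Setting ζ = 0.3169: √(4.7K_p) = 7.5/(2·0.3169) = 11.83, so K_p = 140/4.7 = 29.8.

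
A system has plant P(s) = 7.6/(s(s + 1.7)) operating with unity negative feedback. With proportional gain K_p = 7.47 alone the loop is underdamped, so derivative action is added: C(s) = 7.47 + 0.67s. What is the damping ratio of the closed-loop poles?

ζ = 0.451

Forward path: (7.47 + 0.67s)·7.6/(s(s+1.7)). The closed-loop characteristic equation is s² + (1.7 + 7.6·0.67)s + 7.6·7.47 = 0.
That is s² + 6.792s + 56.77 = 0, so ω_n = 7.535 rad/s and ζ = 6.792/(2·7.535) = 0.4507.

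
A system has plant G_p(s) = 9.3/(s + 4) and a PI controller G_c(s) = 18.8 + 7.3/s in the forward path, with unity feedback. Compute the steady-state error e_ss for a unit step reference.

The open loop G_c(s)G_p(s) has a pole at the origin (type 1), so the static position error constant is infinite and e_ss = 1/(1+∞) = 0.

0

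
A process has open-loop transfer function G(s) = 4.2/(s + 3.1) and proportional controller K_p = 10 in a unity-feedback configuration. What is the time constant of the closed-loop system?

Closed-loop transfer function: T(s) = K_p·G(s)/(1 + K_p·G(s)) = 42/(s + 3.1 + 42) = 42/(s + 45.1).
Time constant τ = 1/45.1 = 0.0222 s.

τ = 0.0222 s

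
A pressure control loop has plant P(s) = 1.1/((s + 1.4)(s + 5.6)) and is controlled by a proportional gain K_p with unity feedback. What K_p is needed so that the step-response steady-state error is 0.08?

The loop is type 0, so e_ss(step) = 1/(1 + K_pos) with K_pos = K_p·P(0).
P(0) = 0.1403. Require 1/(1 + K_p·0.1403) = 0.08, so 1 + 0.1403·K_p = 12.5.
K_p = (12.5 − 1)/0.1403 = 82.

K_p = 82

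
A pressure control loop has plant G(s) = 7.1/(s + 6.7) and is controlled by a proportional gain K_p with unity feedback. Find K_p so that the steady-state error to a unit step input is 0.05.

The loop is type 0, so e_ss(step) = 1/(1 + K_pos) with K_pos = K_p·G(0).
G(0) = 1.06. Require 1/(1 + K_p·1.06) = 0.05, so 1 + 1.06·K_p = 20.
K_p = (20 − 1)/1.06 = 17.9.

K_p = 17.9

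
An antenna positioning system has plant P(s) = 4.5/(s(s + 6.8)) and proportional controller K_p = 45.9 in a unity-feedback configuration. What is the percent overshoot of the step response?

46.5%

Closed-loop characteristic equation: s² + 6.8s + 206.5 = 0, so ω_n = 14.37 rad/s and ζ = 6.8/(2·14.37) = 0.2366.
%OS = 100·exp(−πζ/√(1−ζ²)) = 100·exp(−π·0.2366/√0.944) = 46.5%.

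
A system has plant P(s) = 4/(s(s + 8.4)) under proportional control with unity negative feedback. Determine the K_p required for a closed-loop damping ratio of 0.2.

Closed-loop characteristic equation: s² + 8.4s + K_p·4 = 0.
So ω_n = √(4K_p) and 2ζω_n = 8.4, giving ζ = 8.4/(2√(4K_p)).
Setting ζ = 0.2: √(4K_p) = 8.4/(2·0.2) = 21, so K_p = 441/4 = 110.

K_p = 110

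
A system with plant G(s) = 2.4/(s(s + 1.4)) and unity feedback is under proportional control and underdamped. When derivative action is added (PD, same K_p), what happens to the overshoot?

The derivative term adds K·K_d to the s-coefficient of the characteristic equation, raising 2ζω_n while ω_n is unchanged; ζ increases, so overshoot decreases.

decrease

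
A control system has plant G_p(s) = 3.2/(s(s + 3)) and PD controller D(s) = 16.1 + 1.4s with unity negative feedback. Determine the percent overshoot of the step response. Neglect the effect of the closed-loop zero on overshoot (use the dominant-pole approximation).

Forward path: (16.1 + 1.4s)·3.2/(s(s+3)). The closed-loop characteristic equation is s² + (3 + 3.2·1.4)s + 3.2·16.1 = 0.
That is s² + 7.48s + 51.52 = 0, so ω_n = 7.178 rad/s and ζ = 7.48/(2·7.178) = 0.5211.
%OS = 100·exp(−πζ/√(1−ζ²)) = 14.7%.

14.7%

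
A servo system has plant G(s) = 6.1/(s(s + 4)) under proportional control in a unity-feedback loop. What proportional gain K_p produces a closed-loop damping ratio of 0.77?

K_p = 1.11

Closed-loop characteristic equation: s² + 4s + K_p·6.1 = 0.
So ω_n = √(6.1K_p) and 2ζω_n = 4, giving ζ = 4/(2√(6.1K_p)).
Setting ζ = 0.77: √(6.1K_p) = 4/(2·0.77) = 2.597, so K_p = 6.747/6.1 = 1.11.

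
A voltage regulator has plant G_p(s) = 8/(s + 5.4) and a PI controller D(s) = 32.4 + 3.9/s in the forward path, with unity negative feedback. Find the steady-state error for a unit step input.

0

The open loop D(s)G_p(s) has a pole at the origin (type 1), so the static position error constant is infinite and e_ss = 1/(1+∞) = 0.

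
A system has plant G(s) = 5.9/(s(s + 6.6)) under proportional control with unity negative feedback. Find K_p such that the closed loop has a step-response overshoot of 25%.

K_p = 11.3

From %OS = 100·exp(−πζ/√(1−ζ²)) = 25%, ζ = −ln(0.25)/√(π²+ln²(0.25)) = 0.4037.
Characteristic equation s² + 6.6s + 5.9K_p = 0 gives ζ = 6.6/(2√(5.9K_p)).
Setting ζ = 0.4037: √(5.9K_p) = 6.6/(2·0.4037) = 8.174, so K_p = 66.82/5.9 = 11.3.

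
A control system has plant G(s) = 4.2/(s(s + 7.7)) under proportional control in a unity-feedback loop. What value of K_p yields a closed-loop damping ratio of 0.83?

K_p = 5.12

Closed-loop characteristic equation: s² + 7.7s + K_p·4.2 = 0.
So ω_n = √(4.2K_p) and 2ζω_n = 7.7, giving ζ = 7.7/(2√(4.2K_p)).
Setting ζ = 0.83: √(4.2K_p) = 7.7/(2·0.83) = 4.639, so K_p = 21.52/4.2 = 5.12.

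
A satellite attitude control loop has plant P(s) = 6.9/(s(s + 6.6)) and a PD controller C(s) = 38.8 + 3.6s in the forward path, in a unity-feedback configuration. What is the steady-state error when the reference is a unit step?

0

The open loop C(s)P(s) has a pole at the origin (type 1), so the static position error constant is infinite and e_ss = 1/(1+∞) = 0.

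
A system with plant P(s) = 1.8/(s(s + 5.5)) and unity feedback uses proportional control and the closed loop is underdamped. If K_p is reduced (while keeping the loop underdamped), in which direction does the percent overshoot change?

ζ = 5.5/(2√(1.8K_p)) rises as K_p falls; higher damping means less overshoot.

decrease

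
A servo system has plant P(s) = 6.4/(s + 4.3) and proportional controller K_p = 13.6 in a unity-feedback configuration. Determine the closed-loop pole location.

s = -91.34

Closed-loop transfer function: T(s) = K_p·P(s)/(1 + K_p·P(s)) = 87.04/(s + 4.3 + 87.04) = 87.04/(s + 91.34).
The closed-loop pole is at s = −91.34.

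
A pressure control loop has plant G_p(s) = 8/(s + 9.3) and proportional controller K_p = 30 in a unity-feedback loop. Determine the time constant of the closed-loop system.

Closed-loop transfer function: T(s) = K_p·G_p(s)/(1 + K_p·G_p(s)) = 240/(s + 9.3 + 240) = 240/(s + 249.3).
Time constant τ = 1/249.3 = 0.00401 s.

τ = 0.00401 s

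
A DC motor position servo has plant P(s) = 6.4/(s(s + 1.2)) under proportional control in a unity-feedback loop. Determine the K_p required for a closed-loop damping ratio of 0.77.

K_p = 0.0949

Closed-loop characteristic equation: s² + 1.2s + K_p·6.4 = 0.
So ω_n = √(6.4K_p) and 2ζω_n = 1.2, giving ζ = 1.2/(2√(6.4K_p)).
Setting ζ = 0.77: √(6.4K_p) = 1.2/(2·0.77) = 0.7792, so K_p = 0.6072/6.4 = 0.0949.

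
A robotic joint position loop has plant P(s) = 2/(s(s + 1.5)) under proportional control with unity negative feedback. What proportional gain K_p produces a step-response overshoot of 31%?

From %OS = 100·exp(−πζ/√(1−ζ²)) = 31%, ζ = −ln(0.31)/√(π²+ln²(0.31)) = 0.3493.
Characteristic equation s² + 1.5s + 2K_p = 0 gives ζ = 1.5/(2√(2K_p)).
Setting ζ = 0.3493: √(2K_p) = 1.5/(2·0.3493) = 2.147, so K_p = 4.61/2 = 2.3.

K_p = 2.3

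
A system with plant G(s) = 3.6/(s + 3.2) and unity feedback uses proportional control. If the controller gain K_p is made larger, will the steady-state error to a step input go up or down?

e_ss = 1/(1 + K_p·G(0)); a larger K_p raises the denominator, so e_ss decreases.

decrease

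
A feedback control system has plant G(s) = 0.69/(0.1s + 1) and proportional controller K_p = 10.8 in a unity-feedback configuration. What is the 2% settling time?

Closed loop: T(s) = K_p·G/(1+K_p·G) = 7.452/(0.1s + 1 + 7.452), with pole at s = −(1 + 7.452)/0.1 = −84.52.
τ = 1/84.52 = 0.01183 s, so 2% settling time ≈ 4τ = 0.0473 s.

T_s ≈ 0.0473 s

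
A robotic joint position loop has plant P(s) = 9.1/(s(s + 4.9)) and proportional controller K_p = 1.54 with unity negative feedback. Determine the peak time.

From 1 + K_pP(s) = 0: s² + 4.9s + 14.01 = 0 ⇒ ω_n = 3.744, ζ = 0.6545.
Damped frequency ω_d = ω_n√(1−ζ²) = 2.83 rad/s, so peak time T_p = π/ω_d = 1.11 s.

T_p = 1.11 s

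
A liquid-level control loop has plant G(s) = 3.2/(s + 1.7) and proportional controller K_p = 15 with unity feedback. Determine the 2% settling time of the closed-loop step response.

Closed-loop transfer function: T(s) = K_p·G(s)/(1 + K_p·G(s)) = 48/(s + 1.7 + 48) = 48/(s + 49.7).
Time constant τ = 1/49.7 = 0.02012 s, so the 2% settling time is about 4τ = 0.0805 s.

T_s ≈ 0.0805 s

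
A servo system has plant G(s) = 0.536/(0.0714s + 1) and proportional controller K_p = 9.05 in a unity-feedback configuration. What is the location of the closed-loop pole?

Closed loop: T(s) = K_p·G/(1+K_p·G) = 4.851/(0.0714s + 1 + 4.851), with pole at s = −(1 + 4.851)/0.0714 = −81.94.

s = -81.94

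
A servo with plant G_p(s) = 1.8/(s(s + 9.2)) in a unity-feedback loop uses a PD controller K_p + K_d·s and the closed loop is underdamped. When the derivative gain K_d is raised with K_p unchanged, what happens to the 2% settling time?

Characteristic equation s² + (9.2 + 1.8K_d)s + 1.8K_p = 0: raising K_d increases ζω_n = (9.2+1.8K_d)/2 while the loop stays underdamped, so T_s ≈ 4/(ζω_n) decreases.

decrease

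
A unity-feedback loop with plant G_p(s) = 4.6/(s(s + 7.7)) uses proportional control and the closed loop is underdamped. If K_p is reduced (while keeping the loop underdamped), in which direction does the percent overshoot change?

ζ = 7.7/(2√(4.6K_p)) rises as K_p falls; higher damping means less overshoot.

decrease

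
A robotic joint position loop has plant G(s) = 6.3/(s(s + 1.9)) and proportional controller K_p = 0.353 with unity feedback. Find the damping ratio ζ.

ζ = 0.637

The closed-loop denominator is s(s+1.9) + 0.353·6.3 = s² + 1.9s + 2.224.
So ω_n² = 2.224 ⇒ ω_n = 1.491 rad/s, and ζ = 1.9/(2ω_n) = 0.637.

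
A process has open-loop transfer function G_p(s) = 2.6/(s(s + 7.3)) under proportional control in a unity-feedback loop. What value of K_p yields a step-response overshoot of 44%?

From %OS = 100·exp(−πζ/√(1−ζ²)) = 44%, ζ = −ln(0.44)/√(π²+ln²(0.44)) = 0.2528.
Characteristic equation s² + 7.3s + 2.6K_p = 0 gives ζ = 7.3/(2√(2.6K_p)).
Setting ζ = 0.2528: √(2.6K_p) = 7.3/(2·0.2528) = 14.44, so K_p = 208.4/2.6 = 80.2.

K_p = 80.2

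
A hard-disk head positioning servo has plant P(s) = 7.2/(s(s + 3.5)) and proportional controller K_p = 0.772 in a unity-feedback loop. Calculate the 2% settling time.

T_s ≈ 2.29 s

The closed-loop denominator s² + 3.5s + 5.558 gives ω_n = √5.558 = 2.358 and ζ = 3.5/(2ω_n) = 0.7423.
2% settling time T_s ≈ 4/(ζω_n) = 4/1.75 = 2.29 s.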